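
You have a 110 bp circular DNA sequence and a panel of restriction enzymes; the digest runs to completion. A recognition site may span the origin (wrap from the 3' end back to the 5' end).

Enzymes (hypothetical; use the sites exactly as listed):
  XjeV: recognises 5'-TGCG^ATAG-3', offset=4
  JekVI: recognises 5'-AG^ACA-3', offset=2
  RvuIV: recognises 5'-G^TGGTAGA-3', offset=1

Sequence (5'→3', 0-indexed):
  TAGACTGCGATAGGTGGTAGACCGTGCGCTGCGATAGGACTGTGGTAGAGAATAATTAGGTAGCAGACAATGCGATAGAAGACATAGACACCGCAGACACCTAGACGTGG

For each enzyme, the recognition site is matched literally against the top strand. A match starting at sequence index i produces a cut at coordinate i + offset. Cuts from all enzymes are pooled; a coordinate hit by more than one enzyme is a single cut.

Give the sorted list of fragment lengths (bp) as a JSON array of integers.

[5,6,7,8,9,9,11,12,19,24]

Scan for sites:
  XjeV (TGCGATAG, off=4): starts [5, 29, 70] → cuts [9, 33, 74]
  JekVI (AGACA, off=2): starts [64, 79, 85, 94] → cuts [66, 81, 87, 96]
  RvuIV (GTGGTAGA, off=1): starts [13, 41, 106] → cuts [14, 42, 107]

Pooled cuts: [9, 14, 33, 42, 66, 74, 81, 87, 96, 107]

Fragment lengths:
  9→14: 5 bp
  14→33: 19 bp
  33→42: 9 bp
  42→66: 24 bp
  66→74: 8 bp
  74→81: 7 bp
  81→87: 6 bp
  87→96: 9 bp
  96→107: 11 bp
  107→9 (wrap): 110-107+9 = 12 bp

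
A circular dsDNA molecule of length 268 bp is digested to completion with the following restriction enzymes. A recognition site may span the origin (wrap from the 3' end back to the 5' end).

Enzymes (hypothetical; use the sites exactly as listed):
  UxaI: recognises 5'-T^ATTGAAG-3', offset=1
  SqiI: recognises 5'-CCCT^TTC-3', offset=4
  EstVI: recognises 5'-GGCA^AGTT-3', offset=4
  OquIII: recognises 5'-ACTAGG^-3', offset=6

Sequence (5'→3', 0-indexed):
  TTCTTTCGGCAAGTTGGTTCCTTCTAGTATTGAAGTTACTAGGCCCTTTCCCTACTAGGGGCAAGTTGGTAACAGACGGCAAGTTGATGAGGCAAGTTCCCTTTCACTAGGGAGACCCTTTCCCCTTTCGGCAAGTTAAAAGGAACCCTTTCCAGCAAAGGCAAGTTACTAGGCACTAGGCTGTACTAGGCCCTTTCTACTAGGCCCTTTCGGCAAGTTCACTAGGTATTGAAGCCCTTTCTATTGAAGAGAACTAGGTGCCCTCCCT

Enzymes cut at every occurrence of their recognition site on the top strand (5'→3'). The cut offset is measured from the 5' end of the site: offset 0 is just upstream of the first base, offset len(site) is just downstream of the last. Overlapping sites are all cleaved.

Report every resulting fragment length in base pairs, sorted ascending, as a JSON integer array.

[1,4,4,4,4,4,7,7,7,7,8,8,9,10,10,10,10,11,11,11,12,13,14,15,16,16,17,18]

Site scan:
  UxaI (TATTGAAG, off=1): starts [27, 226, 241] → cuts [28, 227, 242]
  SqiI (CCCTTTC, off=4): starts [43, 98, 115, 122, 145, 190, 204, 234, 264] → cuts [0, 47, 102, 119, 126, 149, 194, 208, 238]
  EstVI (GGCAAGTT, off=4): starts [7, 59, 77, 90, 129, 159, 211] → cuts [11, 63, 81, 94, 133, 163, 215]
  OquIII (ACTAGG, off=6): starts [37, 53, 105, 167, 174, 184, 198, 220, 252] → cuts [43, 59, 111, 173, 180, 190, 204, 226, 258]

All cut coordinates (distinct, sorted): [0, 11, 28, 43, 47, 59, 63, 81, 94, 102, 111, 119, 126, 133, 149, 163, 173, 180, 190, 194, 204, 208, 215, 226, 227, 238, 242, 258]

Fragments:
  0→11: 11 bp
  11→28: 17 bp
  28→43: 15 bp
  43→47: 4 bp
  47→59: 12 bp
  59→63: 4 bp
  63→81: 18 bp
  81→94: 13 bp
  94→102: 8 bp
  102→111: 9 bp
  111→119: 8 bp
  119→126: 7 bp
  126→133: 7 bp
  133→149: 16 bp
  149→163: 14 bp
  163→173: 10 bp
  173→180: 7 bp
  180→190: 10 bp
  190→194: 4 bp
  194→204: 10 bp
  204→208: 4 bp
  208→215: 7 bp
  215→226: 11 bp
  226→227: 1 bp
  227→238: 11 bp
  238→242: 4 bp
  242→258: 16 bp
  258→0 (wrap): 268-258+0 = 10 bp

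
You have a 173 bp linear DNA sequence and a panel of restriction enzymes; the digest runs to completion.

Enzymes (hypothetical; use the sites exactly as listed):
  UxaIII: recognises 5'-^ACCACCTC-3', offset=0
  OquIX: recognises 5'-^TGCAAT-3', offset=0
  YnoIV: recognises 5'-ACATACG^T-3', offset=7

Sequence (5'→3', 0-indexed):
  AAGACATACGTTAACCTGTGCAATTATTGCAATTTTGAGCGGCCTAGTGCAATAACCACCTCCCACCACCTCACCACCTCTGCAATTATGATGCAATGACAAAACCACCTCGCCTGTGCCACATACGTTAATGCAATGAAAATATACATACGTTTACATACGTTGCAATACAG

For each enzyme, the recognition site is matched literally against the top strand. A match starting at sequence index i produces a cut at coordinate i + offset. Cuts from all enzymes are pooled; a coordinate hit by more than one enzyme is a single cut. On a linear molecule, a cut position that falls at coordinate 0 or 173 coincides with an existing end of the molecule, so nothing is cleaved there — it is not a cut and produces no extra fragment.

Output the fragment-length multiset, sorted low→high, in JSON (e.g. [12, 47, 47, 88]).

[1,4,7,8,8,8,9,10,10,10,10,11,12,20,21,24]

Per-enzyme occurrences:
  UxaIII (ACCACCTC, off=0): starts [54, 64, 72, 103] → cuts [54, 64, 72, 103]
  OquIX (TGCAAT, off=0): starts [18, 27, 47, 80, 91, 131, 163] → cuts [18, 27, 47, 80, 91, 131, 163]
  YnoIV (ACATACGT, off=7): starts [3, 120, 145, 155] → cuts [10, 127, 152, 162]

All cut coordinates (distinct, sorted): [10, 18, 27, 47, 54, 64, 72, 80, 91, 103, 127, 131, 152, 162, 163]

Fragments:
  [0,10): 10 bp
  [10,18): 8 bp
  [18,27): 9 bp
  [27,47): 20 bp
  [47,54): 7 bp
  [54,64): 10 bp
  [64,72): 8 bp
  [72,80): 8 bp
  [80,91): 11 bp
  [91,103): 12 bp
  [103,127): 24 bp
  [127,131): 4 bp
  [131,152): 21 bp
  [152,162): 10 bp
  [162,163): 1 bp
  [163,173): 10 bp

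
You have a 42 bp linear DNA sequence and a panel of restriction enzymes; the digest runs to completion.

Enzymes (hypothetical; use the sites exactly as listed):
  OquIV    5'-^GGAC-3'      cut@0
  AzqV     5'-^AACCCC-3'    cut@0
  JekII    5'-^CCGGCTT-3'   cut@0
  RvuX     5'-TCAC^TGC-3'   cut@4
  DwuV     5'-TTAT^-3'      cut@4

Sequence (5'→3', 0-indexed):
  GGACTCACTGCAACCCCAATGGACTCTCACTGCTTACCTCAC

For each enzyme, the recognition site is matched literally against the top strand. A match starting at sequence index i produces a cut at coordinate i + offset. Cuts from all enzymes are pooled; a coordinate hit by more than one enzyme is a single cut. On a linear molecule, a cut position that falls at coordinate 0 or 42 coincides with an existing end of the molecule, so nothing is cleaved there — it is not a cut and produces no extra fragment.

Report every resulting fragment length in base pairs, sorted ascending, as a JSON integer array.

[3,8,9,10,12]

Per-enzyme occurrences:
  OquIV (GGAC, off=0): starts [0, 20] → cuts [20] (position 0 is a terminus of the linear molecule — no cut)
  AzqV (AACCCC, off=0): starts [11] → cuts [11]
  JekII (CCGGCTT, off=0): no sites
  RvuX (TCACTGC, off=4): starts [4, 26] → cuts [8, 30]
  DwuV (TTAT, off=4): no sites

All cut coordinates (distinct, sorted): [8, 11, 20, 30]

Fragments:
  [0,8): 8 bp
  [8,11): 3 bp
  [11,20): 9 bp
  [20,30): 10 bp
  [30,42): 12 bp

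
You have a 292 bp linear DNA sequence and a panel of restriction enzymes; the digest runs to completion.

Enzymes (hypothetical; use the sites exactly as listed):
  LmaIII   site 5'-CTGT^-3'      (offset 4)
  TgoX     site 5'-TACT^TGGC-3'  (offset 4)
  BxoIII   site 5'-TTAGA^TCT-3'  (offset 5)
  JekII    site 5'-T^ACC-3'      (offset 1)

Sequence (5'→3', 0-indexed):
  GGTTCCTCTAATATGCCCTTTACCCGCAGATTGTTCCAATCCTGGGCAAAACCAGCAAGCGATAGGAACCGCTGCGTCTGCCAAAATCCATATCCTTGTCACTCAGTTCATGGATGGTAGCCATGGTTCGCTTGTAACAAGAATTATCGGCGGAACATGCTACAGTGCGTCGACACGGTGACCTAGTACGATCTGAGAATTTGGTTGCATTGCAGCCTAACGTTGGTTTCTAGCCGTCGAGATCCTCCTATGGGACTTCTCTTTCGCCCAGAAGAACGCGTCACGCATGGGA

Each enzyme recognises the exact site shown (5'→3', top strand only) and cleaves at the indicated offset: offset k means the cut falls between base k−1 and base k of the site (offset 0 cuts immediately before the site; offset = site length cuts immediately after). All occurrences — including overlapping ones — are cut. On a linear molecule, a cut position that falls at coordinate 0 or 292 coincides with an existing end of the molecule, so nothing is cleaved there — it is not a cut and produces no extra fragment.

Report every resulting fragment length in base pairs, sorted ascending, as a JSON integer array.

[21,271]

Scan for sites:
  LmaIII (CTGT, off=4): no sites
  TgoX (TACTTGGC, off=4): no sites
  BxoIII (TTAGATCT, off=5): no sites
  JekII (TACC, off=1): starts [20] → cuts [21]

Pooled cuts: [21]

Fragments:
  [0,21): 21 bp
  [21,292): 271 bp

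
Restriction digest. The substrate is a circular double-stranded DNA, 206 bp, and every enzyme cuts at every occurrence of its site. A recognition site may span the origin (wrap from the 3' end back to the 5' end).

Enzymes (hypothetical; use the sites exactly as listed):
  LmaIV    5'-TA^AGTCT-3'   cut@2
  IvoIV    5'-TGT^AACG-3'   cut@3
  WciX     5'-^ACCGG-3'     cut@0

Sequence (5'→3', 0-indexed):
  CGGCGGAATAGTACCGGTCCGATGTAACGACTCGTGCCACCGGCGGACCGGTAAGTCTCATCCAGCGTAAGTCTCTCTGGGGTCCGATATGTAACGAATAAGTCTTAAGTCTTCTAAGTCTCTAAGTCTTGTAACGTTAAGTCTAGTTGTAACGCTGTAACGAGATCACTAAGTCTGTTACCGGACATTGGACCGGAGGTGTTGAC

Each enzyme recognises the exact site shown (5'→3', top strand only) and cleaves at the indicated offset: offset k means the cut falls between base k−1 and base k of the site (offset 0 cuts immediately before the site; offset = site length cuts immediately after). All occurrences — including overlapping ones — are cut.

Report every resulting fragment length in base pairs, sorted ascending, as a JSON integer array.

Per-enzyme occurrences:
  LmaIV TAAGTCT/2: at [51, 67, 98, 105, 114, 122, 137, 169] ⇒ [53, 69, 100, 107, 116, 124, 139, 171]
  IvoIV TGTAACG/3: at [22, 89, 129, 147, 155] ⇒ [25, 92, 132, 150, 158]
  WciX ACCGG/0: at [12, 38, 46, 179, 191, 204] ⇒ [12, 38, 46, 179, 191, 204]

All cut coordinates (distinct, sorted): [12, 25, 38, 46, 53, 69, 92, 100, 107, 116, 124, 132, 139, 150, 158, 171, 179, 191, 204]

Fragment lengths:
  12→25: 13 bp
  25→38: 13 bp
  38→46: 8 bp
  46→53: 7 bp
  53→69: 16 bp
  69→92: 23 bp
  92→100: 8 bp
  100→107: 7 bp
  107→116: 9 bp
  116→124: 8 bp
  124→132: 8 bp
  132→139: 7 bp
  139→150: 11 bp
  150→158: 8 bp
  158→171: 13 bp
  171→179: 8 bp
  179→191: 12 bp
  191→204: 13 bp
  204→12 (wrap): 206-204+12 = 14 bp

[7,7,7,8,8,8,8,8,8,9,11,12,13,13,13,13,14,16,23]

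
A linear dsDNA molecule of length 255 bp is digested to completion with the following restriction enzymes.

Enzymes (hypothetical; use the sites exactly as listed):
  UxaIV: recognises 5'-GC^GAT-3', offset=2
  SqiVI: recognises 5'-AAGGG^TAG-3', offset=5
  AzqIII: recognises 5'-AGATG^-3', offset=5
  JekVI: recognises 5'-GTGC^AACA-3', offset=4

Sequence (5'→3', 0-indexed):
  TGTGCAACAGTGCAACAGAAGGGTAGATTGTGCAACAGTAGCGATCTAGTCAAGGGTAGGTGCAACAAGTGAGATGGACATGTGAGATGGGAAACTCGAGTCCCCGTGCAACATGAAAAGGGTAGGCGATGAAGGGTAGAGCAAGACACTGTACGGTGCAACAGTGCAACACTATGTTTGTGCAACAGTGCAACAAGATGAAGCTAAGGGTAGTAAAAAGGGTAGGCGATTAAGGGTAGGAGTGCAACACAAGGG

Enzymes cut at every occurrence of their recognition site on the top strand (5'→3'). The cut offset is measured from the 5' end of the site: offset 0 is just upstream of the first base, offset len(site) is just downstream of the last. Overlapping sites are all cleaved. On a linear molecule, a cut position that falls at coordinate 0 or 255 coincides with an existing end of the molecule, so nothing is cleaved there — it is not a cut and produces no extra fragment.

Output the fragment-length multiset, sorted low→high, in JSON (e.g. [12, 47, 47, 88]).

Site scan:
  UxaIV (GCGAT, off=2): starts [40, 125, 225] → cuts [42, 127, 227]
  SqiVI (AAGGGTAG, off=5): starts [18, 51, 117, 131, 205, 217, 231] → cuts [23, 56, 122, 136, 210, 222, 236]
  AzqIII (AGATG, off=5): starts [71, 84, 195] → cuts [76, 89, 200]
  JekVI (GTGCAACA, off=4): starts [1, 9, 29, 59, 105, 155, 163, 179, 187, 241] → cuts [5, 13, 33, 63, 109, 159, 167, 183, 191, 245]

Pooled cuts: [5, 13, 23, 33, 42, 56, 63, 76, 89, 109, 122, 127, 136, 159, 167, 183, 191, 200, 210, 222, 227, 236, 245]

Fragment lengths:
  [0,5): 5 bp
  [5,13): 8 bp
  [13,23): 10 bp
  [23,33): 10 bp
  [33,42): 9 bp
  [42,56): 14 bp
  [56,63): 7 bp
  [63,76): 13 bp
  [76,89): 13 bp
  [89,109): 20 bp
  [109,122): 13 bp
  [122,127): 5 bp
  [127,136): 9 bp
  [136,159): 23 bp
  [159,167): 8 bp
  [167,183): 16 bp
  [183,191): 8 bp
  [191,200): 9 bp
  [200,210): 10 bp
  [210,222): 12 bp
  [222,227): 5 bp
  [227,236): 9 bp
  [236,245): 9 bp
  [245,255): 10 bp

[5,5,5,7,8,8,8,9,9,9,9,9,10,10,10,10,12,13,13,13,14,16,20,23]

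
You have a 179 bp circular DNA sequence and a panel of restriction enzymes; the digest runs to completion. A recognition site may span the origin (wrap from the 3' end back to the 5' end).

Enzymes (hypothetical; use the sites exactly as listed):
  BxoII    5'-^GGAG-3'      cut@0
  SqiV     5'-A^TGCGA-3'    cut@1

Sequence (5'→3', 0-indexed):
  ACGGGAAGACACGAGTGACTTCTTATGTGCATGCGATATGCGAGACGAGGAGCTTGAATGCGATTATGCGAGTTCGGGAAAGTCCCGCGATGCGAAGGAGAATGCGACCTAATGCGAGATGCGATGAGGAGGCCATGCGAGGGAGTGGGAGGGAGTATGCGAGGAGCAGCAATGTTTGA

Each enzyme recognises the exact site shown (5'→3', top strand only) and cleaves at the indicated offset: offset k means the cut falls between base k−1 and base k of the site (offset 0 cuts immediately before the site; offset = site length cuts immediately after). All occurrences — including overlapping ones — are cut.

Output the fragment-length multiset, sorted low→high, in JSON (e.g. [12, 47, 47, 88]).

Site scan:
  BxoII GGAG/0: at [48, 96, 127, 141, 147, 151, 162] ⇒ [48, 96, 127, 141, 147, 151, 162]
  SqiV ATGCGA/1: at [30, 37, 57, 65, 89, 101, 111, 118, 134, 156] ⇒ [31, 38, 58, 66, 90, 102, 112, 119, 135, 157]

Pooled cuts: [31, 38, 48, 58, 66, 90, 96, 102, 112, 119, 127, 135, 141, 147, 151, 157, 162]

Fragments:
  31→38: 7 bp
  38→48: 10 bp
  48→58: 10 bp
  58→66: 8 bp
  66→90: 24 bp
  90→96: 6 bp
  96→102: 6 bp
  102→112: 10 bp
  112→119: 7 bp
  119→127: 8 bp
  127→135: 8 bp
  135→141: 6 bp
  141→147: 6 bp
  147→151: 4 bp
  151→157: 6 bp
  157→162: 5 bp
  162→31 (wrap): 179-162+31 = 48 bp

[4,5,6,6,6,6,6,7,7,8,8,8,10,10,10,24,48]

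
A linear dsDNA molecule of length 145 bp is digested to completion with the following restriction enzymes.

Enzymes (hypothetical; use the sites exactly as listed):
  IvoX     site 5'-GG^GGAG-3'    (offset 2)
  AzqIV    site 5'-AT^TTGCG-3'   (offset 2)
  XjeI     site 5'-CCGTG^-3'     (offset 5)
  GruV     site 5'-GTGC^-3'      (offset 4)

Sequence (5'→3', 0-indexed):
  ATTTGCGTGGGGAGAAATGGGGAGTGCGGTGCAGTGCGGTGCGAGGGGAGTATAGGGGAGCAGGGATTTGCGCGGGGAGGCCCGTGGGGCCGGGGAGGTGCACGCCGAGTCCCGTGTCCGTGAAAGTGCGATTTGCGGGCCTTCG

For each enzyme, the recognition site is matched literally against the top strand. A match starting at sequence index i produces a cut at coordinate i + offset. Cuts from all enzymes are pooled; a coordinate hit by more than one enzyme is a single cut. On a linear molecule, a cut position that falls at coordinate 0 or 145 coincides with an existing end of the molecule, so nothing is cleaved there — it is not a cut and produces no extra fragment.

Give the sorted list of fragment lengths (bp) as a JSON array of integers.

[2,3,4,5,5,5,6,7,7,7,8,8,8,10,10,11,11,13,15]

Per-enzyme occurrences:
  IvoX GGGGAG/2: at [8, 18, 44, 54, 73, 91] ⇒ [10, 20, 46, 56, 75, 93]
  AzqIV ATTTGCG/2: at [0, 65, 130] ⇒ [2, 67, 132]
  XjeI CCGTG/5: at [81, 111, 117] ⇒ [86, 116, 122]
  GruV GTGC/4: at [23, 28, 33, 38, 97, 125] ⇒ [27, 32, 37, 42, 101, 129]

Pooled cuts: [2, 10, 20, 27, 32, 37, 42, 46, 56, 67, 75, 86, 93, 101, 116, 122, 129, 132]

Fragment lengths:
  [0,2): 2 bp
  [2,10): 8 bp
  [10,20): 10 bp
  [20,27): 7 bp
  [27,32): 5 bp
  [32,37): 5 bp
  [37,42): 5 bp
  [42,46): 4 bp
  [46,56): 10 bp
  [56,67): 11 bp
  [67,75): 8 bp
  [75,86): 11 bp
  [86,93): 7 bp
  [93,101): 8 bp
  [101,116): 15 bp
  [116,122): 6 bp
  [122,129): 7 bp
  [129,132): 3 bp
  [132,145): 13 bp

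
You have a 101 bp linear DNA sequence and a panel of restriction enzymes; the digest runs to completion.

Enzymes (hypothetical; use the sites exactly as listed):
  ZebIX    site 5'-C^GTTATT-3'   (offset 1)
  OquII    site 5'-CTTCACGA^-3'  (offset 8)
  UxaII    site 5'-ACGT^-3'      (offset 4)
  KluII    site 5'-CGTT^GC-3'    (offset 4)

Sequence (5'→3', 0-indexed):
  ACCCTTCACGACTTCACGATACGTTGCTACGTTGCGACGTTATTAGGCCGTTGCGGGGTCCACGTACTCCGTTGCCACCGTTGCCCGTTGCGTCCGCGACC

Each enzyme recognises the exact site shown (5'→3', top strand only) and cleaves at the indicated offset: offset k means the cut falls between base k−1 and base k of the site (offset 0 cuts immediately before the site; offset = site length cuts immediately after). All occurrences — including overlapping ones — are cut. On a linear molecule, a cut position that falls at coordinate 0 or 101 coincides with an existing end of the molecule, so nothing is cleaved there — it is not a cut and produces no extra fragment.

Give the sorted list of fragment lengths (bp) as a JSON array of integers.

[1,1,2,5,5,7,7,8,8,9,11,12,12,13]

Site scan:
  ZebIX CGTTATT/1: at [37] ⇒ [38]
  OquII CTTCACGA/8: at [3, 11] ⇒ [11, 19]
  UxaII ACGT/4: at [20, 28, 36, 61] ⇒ [24, 32, 40, 65]
  KluII CGTTGC/4: at [21, 29, 48, 69, 78, 85] ⇒ [25, 33, 52, 73, 82, 89]

All cut coordinates (distinct, sorted): [11, 19, 24, 25, 32, 33, 38, 40, 52, 65, 73, 82, 89]

Fragments:
  [0,11): 11 bp
  [11,19): 8 bp
  [19,24): 5 bp
  [24,25): 1 bp
  [25,32): 7 bp
  [32,33): 1 bp
  [33,38): 5 bp
  [38,40): 2 bp
  [40,52): 12 bp
  [52,65): 13 bp
  [65,73): 8 bp
  [73,82): 9 bp
  [82,89): 7 bp
  [89,101): 12 bp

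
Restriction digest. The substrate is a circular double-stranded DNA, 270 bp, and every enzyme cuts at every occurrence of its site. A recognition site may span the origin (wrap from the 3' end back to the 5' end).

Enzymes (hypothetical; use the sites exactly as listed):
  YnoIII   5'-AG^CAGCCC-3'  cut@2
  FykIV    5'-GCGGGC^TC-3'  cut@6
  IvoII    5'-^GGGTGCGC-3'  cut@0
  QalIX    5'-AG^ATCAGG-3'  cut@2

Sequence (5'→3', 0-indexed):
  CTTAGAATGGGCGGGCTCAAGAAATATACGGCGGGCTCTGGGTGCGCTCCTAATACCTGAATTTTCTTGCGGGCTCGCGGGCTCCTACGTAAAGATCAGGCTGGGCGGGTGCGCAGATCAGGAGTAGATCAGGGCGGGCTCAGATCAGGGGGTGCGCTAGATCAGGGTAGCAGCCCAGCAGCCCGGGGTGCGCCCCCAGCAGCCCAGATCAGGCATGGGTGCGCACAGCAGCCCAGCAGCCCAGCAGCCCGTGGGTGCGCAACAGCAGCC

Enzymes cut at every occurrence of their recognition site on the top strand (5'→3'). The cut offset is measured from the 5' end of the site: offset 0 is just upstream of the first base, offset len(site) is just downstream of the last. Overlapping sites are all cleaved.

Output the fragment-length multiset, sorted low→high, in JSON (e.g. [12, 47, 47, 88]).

Per-enzyme occurrences:
  YnoIII AGCAGCCC/2: at [168, 176, 197, 226, 234, 242, 263] ⇒ [170, 178, 199, 228, 236, 244, 265]
  FykIV GCGGGCTC/6: at [10, 30, 68, 76, 133] ⇒ [16, 36, 74, 82, 139]
  IvoII GGGTGCGC/0: at [39, 106, 149, 185, 216, 252] ⇒ [39, 106, 149, 185, 216, 252]
  QalIX AGATCAGG/2: at [92, 114, 125, 141, 158, 205] ⇒ [94, 116, 127, 143, 160, 207]

All cut coordinates (distinct, sorted): [16, 36, 39, 74, 82, 94, 106, 116, 127, 139, 143, 149, 160, 170, 178, 185, 199, 207, 216, 228, 236, 244, 252, 265]

Fragment lengths:
  16→36: 20 bp
  36→39: 3 bp
  39→74: 35 bp
  74→82: 8 bp
  82→94: 12 bp
  94→106: 12 bp
  106→116: 10 bp
  116→127: 11 bp
  127→139: 12 bp
  139→143: 4 bp
  143→149: 6 bp
  149→160: 11 bp
  160→170: 10 bp
  170→178: 8 bp
  178→185: 7 bp
  185→199: 14 bp
  199→207: 8 bp
  207→216: 9 bp
  216→228: 12 bp
  228→236: 8 bp
  236→244: 8 bp
  244→252: 8 bp
  252→265: 13 bp
  265→16 (wrap): 270-265+16 = 21 bp

[3,4,6,7,8,8,8,8,8,8,9,10,10,11,11,12,12,12,12,13,14,20,21,35]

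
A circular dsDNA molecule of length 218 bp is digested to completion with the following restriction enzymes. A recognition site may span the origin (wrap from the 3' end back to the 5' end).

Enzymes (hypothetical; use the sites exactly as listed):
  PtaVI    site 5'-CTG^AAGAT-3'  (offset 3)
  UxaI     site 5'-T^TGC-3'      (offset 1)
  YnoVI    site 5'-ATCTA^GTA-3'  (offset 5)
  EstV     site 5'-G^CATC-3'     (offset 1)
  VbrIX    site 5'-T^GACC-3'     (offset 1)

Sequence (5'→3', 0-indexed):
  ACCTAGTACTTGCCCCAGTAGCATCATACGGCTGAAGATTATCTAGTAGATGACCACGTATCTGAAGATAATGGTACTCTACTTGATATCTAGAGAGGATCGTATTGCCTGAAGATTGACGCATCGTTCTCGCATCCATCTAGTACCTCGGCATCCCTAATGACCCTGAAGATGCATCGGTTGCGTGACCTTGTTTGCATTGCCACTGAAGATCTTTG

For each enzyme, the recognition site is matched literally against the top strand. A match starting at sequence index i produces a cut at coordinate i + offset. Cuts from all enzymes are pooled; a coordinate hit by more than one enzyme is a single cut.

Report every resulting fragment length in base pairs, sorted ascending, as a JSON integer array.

Site scan:
  PtaVI CTGAAGAT/3: at [31, 61, 108, 165, 205] ⇒ [34, 64, 111, 168, 208]
  UxaI TTGC/1: at [9, 104, 180, 194, 199] ⇒ [10, 105, 181, 195, 200]
  YnoVI ATCTAGTA/5: at [40, 137] ⇒ [45, 142]
  EstV GCATC/1: at [20, 120, 131, 150, 173] ⇒ [21, 121, 132, 151, 174]
  VbrIX TGACC/1: at [50, 160, 185, 216] ⇒ [51, 161, 186, 217]

Pooled cuts: [10, 21, 34, 45, 51, 64, 105, 111, 121, 132, 142, 151, 161, 168, 174, 181, 186, 195, 200, 208, 217]

Fragment lengths:
  10→21: 11 bp
  21→34: 13 bp
  34→45: 11 bp
  45→51: 6 bp
  51→64: 13 bp
  64→105: 41 bp
  105→111: 6 bp
  111→121: 10 bp
  121→132: 11 bp
  132→142: 10 bp
  142→151: 9 bp
  151→161: 10 bp
  161→168: 7 bp
  168→174: 6 bp
  174→181: 7 bp
  181→186: 5 bp
  186→195: 9 bp
  195→200: 5 bp
  200→208: 8 bp
  208→217: 9 bp
  217→10 (wrap): 218-217+10 = 11 bp

[5,5,6,6,6,7,7,8,9,9,9,10,10,10,11,11,11,11,13,13,41]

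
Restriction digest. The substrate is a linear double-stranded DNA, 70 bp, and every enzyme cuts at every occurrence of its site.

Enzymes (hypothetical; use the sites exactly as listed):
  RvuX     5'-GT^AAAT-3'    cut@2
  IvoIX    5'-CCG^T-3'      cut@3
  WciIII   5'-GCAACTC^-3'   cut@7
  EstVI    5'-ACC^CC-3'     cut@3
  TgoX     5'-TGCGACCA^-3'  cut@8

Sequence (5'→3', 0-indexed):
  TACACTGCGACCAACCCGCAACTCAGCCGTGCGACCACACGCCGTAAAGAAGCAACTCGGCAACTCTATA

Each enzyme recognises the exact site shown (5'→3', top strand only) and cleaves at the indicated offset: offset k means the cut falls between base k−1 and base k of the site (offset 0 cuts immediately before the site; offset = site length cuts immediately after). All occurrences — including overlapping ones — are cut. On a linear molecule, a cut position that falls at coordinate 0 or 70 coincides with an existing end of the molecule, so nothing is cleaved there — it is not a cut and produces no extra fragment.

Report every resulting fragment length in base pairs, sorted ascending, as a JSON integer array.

Site scan:
  RvuX (GTAAAT, off=2): no sites
  IvoIX (CCGT, off=3): starts [26, 41] → cuts [29, 44]
  WciIII (GCAACTC, off=7): starts [17, 51, 59] → cuts [24, 58, 66]
  EstVI (ACCCC, off=3): no sites
  TgoX (TGCGACCA, off=8): starts [5, 29] → cuts [13, 37]

Pooled cuts: [13, 24, 29, 37, 44, 58, 66]

Fragment lengths:
  [0,13): 13 bp
  [13,24): 11 bp
  [24,29): 5 bp
  [29,37): 8 bp
  [37,44): 7 bp
  [44,58): 14 bp
  [58,66): 8 bp
  [66,70): 4 bp

[4,5,7,8,8,11,13,14]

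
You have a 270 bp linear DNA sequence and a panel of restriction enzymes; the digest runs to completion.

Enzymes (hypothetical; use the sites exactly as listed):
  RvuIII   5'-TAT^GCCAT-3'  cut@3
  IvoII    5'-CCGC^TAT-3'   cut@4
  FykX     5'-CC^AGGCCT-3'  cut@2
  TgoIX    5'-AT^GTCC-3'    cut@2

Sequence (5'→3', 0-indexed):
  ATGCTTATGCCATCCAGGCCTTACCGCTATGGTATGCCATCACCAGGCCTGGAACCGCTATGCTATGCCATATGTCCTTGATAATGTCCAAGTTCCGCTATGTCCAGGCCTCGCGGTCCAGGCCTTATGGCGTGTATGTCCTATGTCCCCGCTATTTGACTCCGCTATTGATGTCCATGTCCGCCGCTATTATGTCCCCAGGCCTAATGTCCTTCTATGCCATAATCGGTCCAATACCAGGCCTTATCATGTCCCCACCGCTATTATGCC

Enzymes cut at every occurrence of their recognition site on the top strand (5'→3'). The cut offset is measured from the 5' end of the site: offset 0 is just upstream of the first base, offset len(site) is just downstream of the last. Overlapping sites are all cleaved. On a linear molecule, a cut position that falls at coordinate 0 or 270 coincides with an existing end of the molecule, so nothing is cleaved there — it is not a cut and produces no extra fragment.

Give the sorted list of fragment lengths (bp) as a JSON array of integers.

Site scan:
  RvuIII (TATGCCAT, off=3): starts [5, 32, 63, 215] → cuts [8, 35, 66, 218]
  IvoII (CCGCTAT, off=4): starts [23, 54, 94, 148, 161, 183, 257] → cuts [27, 58, 98, 152, 165, 187, 261]
  FykX (CCAGGCCT, off=2): starts [13, 42, 103, 117, 197, 236] → cuts [15, 44, 105, 119, 199, 238]
  TgoIX (ATGTCC, off=2): starts [71, 83, 99, 135, 142, 170, 176, 191, 206, 248] → cuts [73, 85, 101, 137, 144, 172, 178, 193, 208, 250]

All cut coordinates (distinct, sorted): [8, 15, 27, 35, 44, 58, 66, 73, 85, 98, 101, 105, 119, 137, 144, 152, 165, 172, 178, 187, 193, 199, 208, 218, 238, 250, 261]

Fragment lengths:
  [0,8): 8 bp
  [8,15): 7 bp
  [15,27): 12 bp
  [27,35): 8 bp
  [35,44): 9 bp
  [44,58): 14 bp
  [58,66): 8 bp
  [66,73): 7 bp
  [73,85): 12 bp
  [85,98): 13 bp
  [98,101): 3 bp
  [101,105): 4 bp
  [105,119): 14 bp
  [119,137): 18 bp
  [137,144): 7 bp
  [144,152): 8 bp
  [152,165): 13 bp
  [165,172): 7 bp
  [172,178): 6 bp
  [178,187): 9 bp
  [187,193): 6 bp
  [193,199): 6 bp
  [199,208): 9 bp
  [208,218): 10 bp
  [218,238): 20 bp
  [238,250): 12 bp
  [250,261): 11 bp
  [261,270): 9 bp

[3,4,6,6,6,7,7,7,7,8,8,8,8,9,9,9,9,10,11,12,12,12,13,13,14,14,18,20]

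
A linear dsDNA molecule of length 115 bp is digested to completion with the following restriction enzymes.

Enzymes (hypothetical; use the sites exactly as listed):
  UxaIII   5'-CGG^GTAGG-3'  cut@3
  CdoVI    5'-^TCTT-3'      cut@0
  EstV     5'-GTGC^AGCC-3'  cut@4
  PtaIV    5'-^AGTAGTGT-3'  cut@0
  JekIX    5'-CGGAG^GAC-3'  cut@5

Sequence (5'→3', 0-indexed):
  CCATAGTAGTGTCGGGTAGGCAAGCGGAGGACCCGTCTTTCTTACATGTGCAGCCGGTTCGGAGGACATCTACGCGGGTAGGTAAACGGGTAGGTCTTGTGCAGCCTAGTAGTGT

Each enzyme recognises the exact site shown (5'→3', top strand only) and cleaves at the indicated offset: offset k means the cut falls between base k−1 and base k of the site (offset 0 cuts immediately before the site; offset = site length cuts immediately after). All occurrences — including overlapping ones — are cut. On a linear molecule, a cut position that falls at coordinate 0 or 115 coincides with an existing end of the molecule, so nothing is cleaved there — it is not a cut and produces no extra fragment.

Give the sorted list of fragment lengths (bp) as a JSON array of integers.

[4,4,5,5,6,8,8,11,12,12,13,13,14]

Per-enzyme occurrences:
  UxaIII (CGGGTAGG, off=3): starts [12, 74, 86] → cuts [15, 77, 89]
  CdoVI (TCTT, off=0): starts [35, 39, 94] → cuts [35, 39, 94]
  EstV (GTGCAGCC, off=4): starts [47, 98] → cuts [51, 102]
  PtaIV (AGTAGTGT, off=0): starts [4, 107] → cuts [4, 107]
  JekIX (CGGAGGAC, off=5): starts [24, 59] → cuts [29, 64]

Pooled cuts: [4, 15, 29, 35, 39, 51, 64, 77, 89, 94, 102, 107]

Fragment lengths:
  [0,4): 4 bp
  [4,15): 11 bp
  [15,29): 14 bp
  [29,35): 6 bp
  [35,39): 4 bp
  [39,51): 12 bp
  [51,64): 13 bp
  [64,77): 13 bp
  [77,89): 12 bp
  [89,94): 5 bp
  [94,102): 8 bp
  [102,107): 5 bp
  [107,115): 8 bp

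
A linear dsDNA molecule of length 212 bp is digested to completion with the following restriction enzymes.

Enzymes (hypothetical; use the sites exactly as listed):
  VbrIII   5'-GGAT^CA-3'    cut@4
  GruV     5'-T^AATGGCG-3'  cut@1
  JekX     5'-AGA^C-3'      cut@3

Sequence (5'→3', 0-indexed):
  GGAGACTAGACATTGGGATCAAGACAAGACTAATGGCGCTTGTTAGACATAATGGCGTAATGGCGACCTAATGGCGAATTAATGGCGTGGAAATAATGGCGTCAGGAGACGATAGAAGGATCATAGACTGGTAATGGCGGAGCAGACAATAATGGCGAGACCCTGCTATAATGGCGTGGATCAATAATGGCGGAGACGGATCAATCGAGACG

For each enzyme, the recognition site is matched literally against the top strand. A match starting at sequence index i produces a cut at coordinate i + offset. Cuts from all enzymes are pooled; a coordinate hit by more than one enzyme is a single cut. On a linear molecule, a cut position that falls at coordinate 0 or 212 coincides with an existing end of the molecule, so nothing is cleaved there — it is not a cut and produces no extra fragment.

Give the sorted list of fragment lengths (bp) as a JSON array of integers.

[2,2,3,4,4,5,5,5,5,5,5,6,8,9,9,9,10,11,11,11,12,12,14,14,15,16]

Site scan:
  VbrIII GGATCA/4: at [15, 117, 177, 197] ⇒ [19, 121, 181, 201]
  GruV TAATGGCG/1: at [30, 49, 57, 68, 79, 93, 131, 149, 168, 184] ⇒ [31, 50, 58, 69, 80, 94, 132, 150, 169, 185]
  JekX AGAC/3: at [2, 7, 21, 26, 44, 106, 124, 143, 157, 193, 207] ⇒ [5, 10, 24, 29, 47, 109, 127, 146, 160, 196, 210]

All cut coordinates (distinct, sorted): [5, 10, 19, 24, 29, 31, 47, 50, 58, 69, 80, 94, 109, 121, 127, 132, 146, 150, 160, 169, 181, 185, 196, 201, 210]

Fragments:
  [0,5): 5 bp
  [5,10): 5 bp
  [10,19): 9 bp
  [19,24): 5 bp
  [24,29): 5 bp
  [29,31): 2 bp
  [31,47): 16 bp
  [47,50): 3 bp
  [50,58): 8 bp
  [58,69): 11 bp
  [69,80): 11 bp
  [80,94): 14 bp
  [94,109): 15 bp
  [109,121): 12 bp
  [121,127): 6 bp
  [127,132): 5 bp
  [132,146): 14 bp
  [146,150): 4 bp
  [150,160): 10 bp
  [160,169): 9 bp
  [169,181): 12 bp
  [181,185): 4 bp
  [185,196): 11 bp
  [196,201): 5 bp
  [201,210): 9 bp
  [210,212): 2 bp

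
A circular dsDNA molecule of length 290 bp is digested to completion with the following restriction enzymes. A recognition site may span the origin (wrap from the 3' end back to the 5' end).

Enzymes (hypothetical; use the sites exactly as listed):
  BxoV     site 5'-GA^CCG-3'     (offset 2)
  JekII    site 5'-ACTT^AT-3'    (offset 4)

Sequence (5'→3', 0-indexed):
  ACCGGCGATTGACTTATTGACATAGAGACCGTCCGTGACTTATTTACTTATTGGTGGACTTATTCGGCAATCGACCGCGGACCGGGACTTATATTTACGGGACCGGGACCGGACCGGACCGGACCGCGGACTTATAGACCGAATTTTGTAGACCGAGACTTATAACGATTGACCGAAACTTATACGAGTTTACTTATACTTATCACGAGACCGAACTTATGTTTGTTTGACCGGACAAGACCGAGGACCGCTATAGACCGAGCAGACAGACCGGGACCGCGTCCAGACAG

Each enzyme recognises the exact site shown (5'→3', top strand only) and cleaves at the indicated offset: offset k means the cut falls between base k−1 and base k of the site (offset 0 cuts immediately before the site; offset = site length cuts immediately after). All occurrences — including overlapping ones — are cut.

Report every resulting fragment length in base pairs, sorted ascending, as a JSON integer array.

Site scan:
  BxoV GACCG/2: at [26, 72, 79, 100, 106, 111, 116, 121, 136, 150, 170, 208, 228, 238, 245, 255, 268, 274, 289] ⇒ [1, 28, 74, 81, 102, 108, 113, 118, 123, 138, 152, 172, 210, 230, 240, 247, 257, 270, 276]
  JekII ACTTAT/4: at [11, 37, 45, 57, 86, 129, 157, 177, 191, 197, 214] ⇒ [15, 41, 49, 61, 90, 133, 161, 181, 195, 201, 218]

Pooled cuts: [1, 15, 28, 41, 49, 61, 74, 81, 90, 102, 108, 113, 118, 123, 133, 138, 152, 161, 172, 181, 195, 201, 210, 218, 230, 240, 247, 257, 270, 276]

Fragment lengths:
  1→15: 14 bp
  15→28: 13 bp
  28→41: 13 bp
  41→49: 8 bp
  49→61: 12 bp
  61→74: 13 bp
  74→81: 7 bp
  81→90: 9 bp
  90→102: 12 bp
  102→108: 6 bp
  108→113: 5 bp
  113→118: 5 bp
  118→123: 5 bp
  123→133: 10 bp
  133→138: 5 bp
  138→152: 14 bp
  152→161: 9 bp
  161→172: 11 bp
  172→181: 9 bp
  181→195: 14 bp
  195→201: 6 bp
  201→210: 9 bp
  210→218: 8 bp
  218→230: 12 bp
  230→240: 10 bp
  240→247: 7 bp
  247→257: 10 bp
  257→270: 13 bp
  270→276: 6 bp
  276→1 (wrap): 290-276+1 = 15 bp

[5,5,5,5,6,6,6,7,7,8,8,9,9,9,9,10,10,10,11,12,12,12,13,13,13,13,14,14,14,15]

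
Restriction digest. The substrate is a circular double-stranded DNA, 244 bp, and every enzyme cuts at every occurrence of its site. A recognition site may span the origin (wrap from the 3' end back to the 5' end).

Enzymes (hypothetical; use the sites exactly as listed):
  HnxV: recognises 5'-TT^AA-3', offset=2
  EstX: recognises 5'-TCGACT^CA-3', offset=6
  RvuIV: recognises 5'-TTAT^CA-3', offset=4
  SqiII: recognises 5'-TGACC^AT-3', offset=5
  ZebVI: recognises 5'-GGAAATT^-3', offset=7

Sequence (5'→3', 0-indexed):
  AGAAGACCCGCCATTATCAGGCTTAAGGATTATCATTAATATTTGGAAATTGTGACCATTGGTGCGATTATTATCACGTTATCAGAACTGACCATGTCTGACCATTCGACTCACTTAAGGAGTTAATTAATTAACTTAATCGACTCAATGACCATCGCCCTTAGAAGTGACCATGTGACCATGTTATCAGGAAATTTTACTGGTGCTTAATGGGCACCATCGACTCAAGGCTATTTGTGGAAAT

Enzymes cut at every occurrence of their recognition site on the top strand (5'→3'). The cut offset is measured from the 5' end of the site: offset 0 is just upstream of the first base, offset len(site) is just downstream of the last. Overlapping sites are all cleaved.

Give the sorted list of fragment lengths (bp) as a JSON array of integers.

[4,4,4,5,5,6,7,7,8,8,8,8,8,8,9,9,10,11,12,14,17,17,19,36]

Scan for sites:
  HnxV TTAA/2: at [22, 35, 114, 122, 126, 130, 135, 206] ⇒ [24, 37, 116, 124, 128, 132, 137, 208]
  EstX TCGACTCA/6: at [105, 139, 219] ⇒ [111, 145, 225]
  RvuIV TTATCA/4: at [13, 29, 70, 78, 183] ⇒ [17, 33, 74, 82, 187]
  SqiII TGACCAT/5: at [52, 88, 98, 148, 167, 175] ⇒ [57, 93, 103, 153, 172, 180]
  ZebVI GGAAATT/7: at [44, 189] ⇒ [51, 196]

Pooled cuts: [17, 24, 33, 37, 51, 57, 74, 82, 93, 103, 111, 116, 124, 128, 132, 137, 145, 153, 172, 180, 187, 196, 208, 225]

Fragments:
  17→24: 7 bp
  24→33: 9 bp
  33→37: 4 bp
  37→51: 14 bp
  51→57: 6 bp
  57→74: 17 bp
  74→82: 8 bp
  82→93: 11 bp
  93→103: 10 bp
  103→111: 8 bp
  111→116: 5 bp
  116→124: 8 bp
  124→128: 4 bp
  128→132: 4 bp
  132→137: 5 bp
  137→145: 8 bp
  145→153: 8 bp
  153→172: 19 bp
  172→180: 8 bp
  180→187: 7 bp
  187→196: 9 bp
  196→208: 12 bp
  208→225: 17 bp
  225→17 (wrap): 244-225+17 = 36 bp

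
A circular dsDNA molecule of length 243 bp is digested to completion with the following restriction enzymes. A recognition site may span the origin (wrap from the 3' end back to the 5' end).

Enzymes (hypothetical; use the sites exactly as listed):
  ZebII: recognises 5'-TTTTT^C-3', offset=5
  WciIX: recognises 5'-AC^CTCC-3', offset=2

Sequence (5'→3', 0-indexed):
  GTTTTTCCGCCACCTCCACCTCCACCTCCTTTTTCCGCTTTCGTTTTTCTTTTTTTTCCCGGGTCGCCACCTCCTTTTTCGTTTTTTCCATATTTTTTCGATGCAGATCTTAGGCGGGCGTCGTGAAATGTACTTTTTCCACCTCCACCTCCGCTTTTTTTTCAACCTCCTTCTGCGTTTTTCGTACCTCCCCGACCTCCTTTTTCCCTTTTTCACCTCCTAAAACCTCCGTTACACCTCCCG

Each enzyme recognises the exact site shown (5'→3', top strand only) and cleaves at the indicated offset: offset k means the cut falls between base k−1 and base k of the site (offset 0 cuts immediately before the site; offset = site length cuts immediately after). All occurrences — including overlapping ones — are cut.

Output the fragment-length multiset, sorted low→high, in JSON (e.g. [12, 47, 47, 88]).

Site scan:
  ZebII TTTTTC/5: at [1, 29, 43, 52, 74, 82, 93, 133, 157, 177, 200, 208] ⇒ [6, 34, 48, 57, 79, 87, 98, 138, 162, 182, 205, 213]
  WciIX ACCTCC/2: at [11, 17, 23, 68, 140, 146, 164, 185, 194, 214, 224, 235] ⇒ [13, 19, 25, 70, 142, 148, 166, 187, 196, 216, 226, 237]

All cut coordinates (distinct, sorted): [6, 13, 19, 25, 34, 48, 57, 70, 79, 87, 98, 138, 142, 148, 162, 166, 182, 187, 196, 205, 213, 216, 226, 237]

Fragments:
  6→13: 7 bp
  13→19: 6 bp
  19→25: 6 bp
  25→34: 9 bp
  34→48: 14 bp
  48→57: 9 bp
  57→70: 13 bp
  70→79: 9 bp
  79→87: 8 bp
  87→98: 11 bp
  98→138: 40 bp
  138→142: 4 bp
  142→148: 6 bp
  148→162: 14 bp
  162→166: 4 bp
  166→182: 16 bp
  182→187: 5 bp
  187→196: 9 bp
  196→205: 9 bp
  205→213: 8 bp
  213→216: 3 bp
  216→226: 10 bp
  226→237: 11 bp
  237→6 (wrap): 243-237+6 = 12 bp

[3,4,4,5,6,6,6,7,8,8,9,9,9,9,9,10,11,11,12,13,14,14,16,40]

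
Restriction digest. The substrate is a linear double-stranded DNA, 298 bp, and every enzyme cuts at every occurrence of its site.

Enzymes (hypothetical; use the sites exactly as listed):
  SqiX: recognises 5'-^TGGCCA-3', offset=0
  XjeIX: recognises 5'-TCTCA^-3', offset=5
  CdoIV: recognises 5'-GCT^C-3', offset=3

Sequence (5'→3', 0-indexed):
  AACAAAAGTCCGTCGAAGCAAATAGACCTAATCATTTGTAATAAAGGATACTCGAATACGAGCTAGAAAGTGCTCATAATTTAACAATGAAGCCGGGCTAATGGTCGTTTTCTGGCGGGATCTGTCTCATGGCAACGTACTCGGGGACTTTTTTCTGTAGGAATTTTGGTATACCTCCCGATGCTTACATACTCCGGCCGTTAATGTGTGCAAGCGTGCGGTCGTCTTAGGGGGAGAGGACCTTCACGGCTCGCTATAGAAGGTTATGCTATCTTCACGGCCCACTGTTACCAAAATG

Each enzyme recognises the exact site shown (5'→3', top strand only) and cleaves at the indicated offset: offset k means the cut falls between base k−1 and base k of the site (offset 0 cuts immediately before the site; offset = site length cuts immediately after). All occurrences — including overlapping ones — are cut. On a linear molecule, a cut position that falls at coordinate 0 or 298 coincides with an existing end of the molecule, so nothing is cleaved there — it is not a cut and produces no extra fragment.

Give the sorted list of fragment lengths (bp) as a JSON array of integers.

Scan for sites:
  SqiX (TGGCCA, off=0): no sites
  XjeIX (TCTCA, off=5): starts [124] → cuts [129]
  CdoIV (GCTC, off=3): starts [71, 248] → cuts [74, 251]

All cut coordinates (distinct, sorted): [74, 129, 251]

Fragment lengths:
  [0,74): 74 bp
  [74,129): 55 bp
  [129,251): 122 bp
  [251,298): 47 bp

[47,55,74,122]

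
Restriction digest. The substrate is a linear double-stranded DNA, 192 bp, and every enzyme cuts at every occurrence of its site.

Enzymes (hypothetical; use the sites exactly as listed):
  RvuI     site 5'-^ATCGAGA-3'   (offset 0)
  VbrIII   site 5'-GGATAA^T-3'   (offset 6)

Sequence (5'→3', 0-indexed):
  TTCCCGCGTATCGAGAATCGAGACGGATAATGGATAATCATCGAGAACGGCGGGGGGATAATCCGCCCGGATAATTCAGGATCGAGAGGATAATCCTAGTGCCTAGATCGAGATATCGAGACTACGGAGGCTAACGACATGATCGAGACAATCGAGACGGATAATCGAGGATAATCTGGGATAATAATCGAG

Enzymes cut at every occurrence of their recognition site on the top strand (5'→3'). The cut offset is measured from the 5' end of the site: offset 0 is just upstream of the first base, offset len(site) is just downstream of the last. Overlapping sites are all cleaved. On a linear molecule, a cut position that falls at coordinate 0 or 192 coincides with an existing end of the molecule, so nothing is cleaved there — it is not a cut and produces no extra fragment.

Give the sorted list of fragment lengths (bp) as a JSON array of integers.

[2,6,7,7,8,8,9,9,10,10,13,13,13,14,14,22,27]

Site scan:
  RvuI ATCGAGA/0: at [9, 16, 39, 80, 106, 114, 141, 150] ⇒ [9, 16, 39, 80, 106, 114, 141, 150]
  VbrIII GGATAAT/6: at [24, 31, 55, 68, 87, 158, 168, 178] ⇒ [30, 37, 61, 74, 93, 164, 174, 184]

Pooled cuts: [9, 16, 30, 37, 39, 61, 74, 80, 93, 106, 114, 141, 150, 164, 174, 184]

Fragment lengths:
  [0,9): 9 bp
  [9,16): 7 bp
  [16,30): 14 bp
  [30,37): 7 bp
  [37,39): 2 bp
  [39,61): 22 bp
  [61,74): 13 bp
  [74,80): 6 bp
  [80,93): 13 bp
  [93,106): 13 bp
  [106,114): 8 bp
  [114,141): 27 bp
  [141,150): 9 bp
  [150,164): 14 bp
  [164,174): 10 bp
  [174,184): 10 bp
  [184,192): 8 bp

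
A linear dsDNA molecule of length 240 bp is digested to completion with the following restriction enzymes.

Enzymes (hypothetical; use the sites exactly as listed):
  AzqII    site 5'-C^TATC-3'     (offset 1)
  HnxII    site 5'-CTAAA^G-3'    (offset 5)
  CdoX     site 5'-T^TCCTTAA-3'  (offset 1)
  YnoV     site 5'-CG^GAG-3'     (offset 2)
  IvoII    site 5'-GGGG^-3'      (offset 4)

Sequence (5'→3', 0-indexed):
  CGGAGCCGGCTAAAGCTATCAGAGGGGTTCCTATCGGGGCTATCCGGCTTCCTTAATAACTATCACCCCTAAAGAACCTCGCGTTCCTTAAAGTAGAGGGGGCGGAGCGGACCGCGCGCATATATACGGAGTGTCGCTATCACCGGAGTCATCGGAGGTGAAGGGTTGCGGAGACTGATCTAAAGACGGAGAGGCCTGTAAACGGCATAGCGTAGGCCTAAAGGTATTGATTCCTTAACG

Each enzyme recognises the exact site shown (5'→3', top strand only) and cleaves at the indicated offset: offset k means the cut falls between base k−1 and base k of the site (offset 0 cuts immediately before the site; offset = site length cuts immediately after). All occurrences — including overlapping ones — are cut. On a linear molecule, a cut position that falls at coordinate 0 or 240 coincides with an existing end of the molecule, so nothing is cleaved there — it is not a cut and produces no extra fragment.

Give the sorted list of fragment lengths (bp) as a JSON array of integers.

[1,1,2,2,2,4,4,8,8,9,9,9,9,9,11,11,11,12,13,14,16,17,24,34]

Per-enzyme occurrences:
  AzqII CTATC/1: at [15, 30, 39, 59, 136] ⇒ [16, 31, 40, 60, 137]
  HnxII CTAAAG/5: at [9, 68, 179, 217] ⇒ [14, 73, 184, 222]
  CdoX TTCCTTAA/1: at [48, 83, 230] ⇒ [49, 84, 231]
  YnoV CGGAG/2: at [0, 102, 126, 143, 152, 168, 186] ⇒ [2, 104, 128, 145, 154, 170, 188]
  IvoII GGGG/4: at [23, 35, 97, 98] ⇒ [27, 39, 101, 102]

Pooled cuts: [2, 14, 16, 27, 31, 39, 40, 49, 60, 73, 84, 101, 102, 104, 128, 137, 145, 154, 170, 184, 188, 222, 231]

Fragment lengths:
  [0,2): 2 bp
  [2,14): 12 bp
  [14,16): 2 bp
  [16,27): 11 bp
  [27,31): 4 bp
  [31,39): 8 bp
  [39,40): 1 bp
  [40,49): 9 bp
  [49,60): 11 bp
  [60,73): 13 bp
  [73,84): 11 bp
  [84,101): 17 bp
  [101,102): 1 bp
  [102,104): 2 bp
  [104,128): 24 bp
  [128,137): 9 bp
  [137,145): 8 bp
  [145,154): 9 bp
  [154,170): 16 bp
  [170,184): 14 bp
  [184,188): 4 bp
  [188,222): 34 bp
  [222,231): 9 bp
  [231,240): 9 bp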